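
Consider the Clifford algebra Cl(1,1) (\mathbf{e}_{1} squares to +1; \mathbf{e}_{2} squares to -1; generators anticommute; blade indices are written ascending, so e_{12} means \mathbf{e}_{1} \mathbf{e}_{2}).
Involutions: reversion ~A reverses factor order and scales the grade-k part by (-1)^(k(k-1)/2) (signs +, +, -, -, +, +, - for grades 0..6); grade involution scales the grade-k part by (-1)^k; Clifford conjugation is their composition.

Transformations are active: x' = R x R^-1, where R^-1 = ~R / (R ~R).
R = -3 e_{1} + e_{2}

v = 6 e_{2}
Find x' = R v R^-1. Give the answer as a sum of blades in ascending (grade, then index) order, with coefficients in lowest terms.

~R = -3 e_{1} + e_{2}, and R ~R = 8, so R^-1 = ~R / (8).
R v = -6 - 18 e_{12}
Answer: \frac{9}{2} e_{1} - \frac{15}{2} e_{2}


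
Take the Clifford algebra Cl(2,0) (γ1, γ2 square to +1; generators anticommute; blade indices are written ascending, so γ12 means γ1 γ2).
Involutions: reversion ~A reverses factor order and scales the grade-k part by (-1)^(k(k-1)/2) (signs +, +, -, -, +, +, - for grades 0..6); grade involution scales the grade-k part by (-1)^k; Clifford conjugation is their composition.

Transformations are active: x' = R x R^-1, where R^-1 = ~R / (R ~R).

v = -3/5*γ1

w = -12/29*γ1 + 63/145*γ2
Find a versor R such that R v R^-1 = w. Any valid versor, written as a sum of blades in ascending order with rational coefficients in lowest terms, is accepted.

Key observation: q(v) = q(w) = 9/25 (sandwiches preserve the norm), so R = v + w = -147/145*γ1 + 63/145*γ2 works whenever it is invertible — the component of v along it is kept and (v - w)/2 reverses, sending v to w.
Answer: -147/145*γ1 + 63/145*γ2


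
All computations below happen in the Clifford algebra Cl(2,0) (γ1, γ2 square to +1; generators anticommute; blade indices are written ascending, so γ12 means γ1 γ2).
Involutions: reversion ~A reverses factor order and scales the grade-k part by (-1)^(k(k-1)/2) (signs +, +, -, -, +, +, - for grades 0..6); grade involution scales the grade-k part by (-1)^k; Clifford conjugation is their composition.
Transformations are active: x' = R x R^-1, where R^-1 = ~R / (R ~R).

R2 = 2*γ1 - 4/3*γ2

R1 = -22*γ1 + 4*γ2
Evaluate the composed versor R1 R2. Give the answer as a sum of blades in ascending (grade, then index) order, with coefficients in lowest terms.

Distribute over the terms of R1 (each basis-blade product reordered to ascending indices, repeated generators contracted through their squares):
(-22*γ1) R2 = -44 + 88/3*γ12
(4*γ2) R2 = -16/3 - 8*γ12
Summing the partial products and collecting blades:
Answer: -148/3 + 64/3*γ12


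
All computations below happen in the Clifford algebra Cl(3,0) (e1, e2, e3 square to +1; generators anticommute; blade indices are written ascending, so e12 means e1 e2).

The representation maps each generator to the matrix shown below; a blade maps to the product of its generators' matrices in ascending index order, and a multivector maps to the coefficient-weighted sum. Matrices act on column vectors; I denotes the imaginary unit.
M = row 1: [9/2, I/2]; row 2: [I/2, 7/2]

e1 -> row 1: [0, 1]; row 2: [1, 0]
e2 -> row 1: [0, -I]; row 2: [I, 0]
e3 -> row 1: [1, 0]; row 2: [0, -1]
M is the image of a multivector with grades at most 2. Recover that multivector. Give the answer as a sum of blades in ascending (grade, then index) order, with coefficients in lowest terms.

Method: 1, rho(e1), rho(e2), rho(e3) form a trace-orthogonal basis of the 2x2 complex matrices (tr(X Y) = 2 if X = Y, else 0), so M = m0*1 + m1*rho(e1) + m2*rho(e2) + m3*rho(e3) with m0 = tr(M)/2 = 4, m1 = tr(M rho(e1))/2 = I/2, m2 = tr(M rho(e2))/2 = 0, m3 = tr(M rho(e3))/2 = 1/2.
Multiplying table entries, the bivector images are rho(e12) = I*rho(e3), rho(e13) = -I*rho(e2), rho(e23) = I*rho(e1); with real blade coefficients the real parts of m0..m3 are the coefficients of 1, e1, e2, e3 and the imaginary parts give the bivectors (e23: Im m1, e13: -Im m2, e12: Im m3).
Answer: 4 + 1/2*e3 + 1/2*e23


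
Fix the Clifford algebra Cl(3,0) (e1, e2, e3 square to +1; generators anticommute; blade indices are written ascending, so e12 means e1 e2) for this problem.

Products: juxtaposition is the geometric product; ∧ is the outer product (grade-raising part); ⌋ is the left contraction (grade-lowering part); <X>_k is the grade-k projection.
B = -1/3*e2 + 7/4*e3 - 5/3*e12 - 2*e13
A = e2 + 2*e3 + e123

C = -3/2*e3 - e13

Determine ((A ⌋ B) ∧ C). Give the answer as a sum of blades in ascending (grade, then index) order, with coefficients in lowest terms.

step 1: 19/6 + 17/3*e1
step 2: -19/4*e3 - 35/3*e13
Answer: -19/4*e3 - 35/3*e13


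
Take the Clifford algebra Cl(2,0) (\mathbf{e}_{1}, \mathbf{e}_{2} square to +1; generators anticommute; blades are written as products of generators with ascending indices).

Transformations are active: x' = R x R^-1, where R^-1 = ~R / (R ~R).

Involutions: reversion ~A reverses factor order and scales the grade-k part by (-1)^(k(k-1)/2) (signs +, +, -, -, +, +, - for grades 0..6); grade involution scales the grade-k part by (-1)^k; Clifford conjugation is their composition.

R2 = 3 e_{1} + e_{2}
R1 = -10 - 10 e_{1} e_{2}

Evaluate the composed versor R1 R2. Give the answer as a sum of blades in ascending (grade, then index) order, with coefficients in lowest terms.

Distribute over the terms of R1 (each basis-blade product reordered to ascending indices, repeated generators contracted through their squares):
(-10) R2 = -30 e_{1} - 10 e_{2}
(-10 e_{1} e_{2}) R2 = -10 e_{1} + 30 e_{2}
Summing the partial products and collecting blades:
Answer: -40 e_{1} + 20 e_{2}


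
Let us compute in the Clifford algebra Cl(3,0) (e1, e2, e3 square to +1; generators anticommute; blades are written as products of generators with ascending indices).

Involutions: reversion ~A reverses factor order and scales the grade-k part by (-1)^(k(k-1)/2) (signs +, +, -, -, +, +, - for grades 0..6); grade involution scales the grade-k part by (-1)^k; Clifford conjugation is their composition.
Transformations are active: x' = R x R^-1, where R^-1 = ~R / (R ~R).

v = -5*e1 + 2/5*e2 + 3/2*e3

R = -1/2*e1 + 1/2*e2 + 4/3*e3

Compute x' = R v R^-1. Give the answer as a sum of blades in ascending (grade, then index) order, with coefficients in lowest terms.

~R = -1/2*e1 + 1/2*e2 + 4/3*e3, and R ~R = 41/18, so R^-1 = ~R / (41/18).
R v = 47/10 + 23/10*e1 e2 + 71/12*e1 e3 + 13/60*e2 e3
Answer: 602/205*e1 + 341/205*e2 + 1641/410*e3


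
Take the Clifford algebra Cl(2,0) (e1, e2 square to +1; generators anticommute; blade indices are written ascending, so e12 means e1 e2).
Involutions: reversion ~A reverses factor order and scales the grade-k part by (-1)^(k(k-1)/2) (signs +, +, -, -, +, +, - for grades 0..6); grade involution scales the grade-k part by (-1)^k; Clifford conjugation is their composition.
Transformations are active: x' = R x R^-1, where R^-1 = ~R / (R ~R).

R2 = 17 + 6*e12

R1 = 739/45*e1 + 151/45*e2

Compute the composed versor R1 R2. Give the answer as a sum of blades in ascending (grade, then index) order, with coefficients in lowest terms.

Distribute over the terms of R1 (each basis-blade product reordered to ascending indices, repeated generators contracted through their squares):
(739/45*e1) R2 = 12563/45*e1 + 1478/15*e2
(151/45*e2) R2 = -302/15*e1 + 2567/45*e2
Summing the partial products and collecting blades:
Answer: 11657/45*e1 + 7001/45*e2


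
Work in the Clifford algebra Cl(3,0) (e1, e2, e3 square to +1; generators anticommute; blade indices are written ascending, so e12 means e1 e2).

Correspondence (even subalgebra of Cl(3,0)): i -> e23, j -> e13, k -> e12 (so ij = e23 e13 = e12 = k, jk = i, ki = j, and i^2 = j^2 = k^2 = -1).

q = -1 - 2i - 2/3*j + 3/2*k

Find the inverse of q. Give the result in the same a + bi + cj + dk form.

In blades: q = -1 + 3/2*e12 - 2/3*e13 - 2*e23.
With qbar = -1 - 3/2*e12 + 2/3*e13 + 2*e23 (scalar fixed, mapped units negated), q qbar = 277/36 (the sum of squared coefficients), so q^-1 = qbar / (277/36) = -36/277 - 54/277*e12 + 24/277*e13 + 72/277*e23; translating back:
Answer: -36/277 + 72/277*i + 24/277*j - 54/277*k


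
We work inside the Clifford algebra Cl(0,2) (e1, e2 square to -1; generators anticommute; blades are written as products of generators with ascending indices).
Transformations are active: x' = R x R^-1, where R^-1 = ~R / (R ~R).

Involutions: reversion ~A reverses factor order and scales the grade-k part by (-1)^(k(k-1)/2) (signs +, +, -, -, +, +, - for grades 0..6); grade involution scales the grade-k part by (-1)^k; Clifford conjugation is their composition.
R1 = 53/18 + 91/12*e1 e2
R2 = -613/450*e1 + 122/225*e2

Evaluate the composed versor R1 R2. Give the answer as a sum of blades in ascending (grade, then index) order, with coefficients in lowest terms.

Distribute over the terms of R1 (each basis-blade product reordered to ascending indices, repeated generators contracted through their squares):
(53/18) R2 = -32489/8100*e1 + 3233/2025*e2
(91/12*e1 e2) R2 = -5551/1350*e1 - 55783/5400*e2
Summing the partial products and collecting blades:
Answer: -13159/1620*e1 - 28297/3240*e2


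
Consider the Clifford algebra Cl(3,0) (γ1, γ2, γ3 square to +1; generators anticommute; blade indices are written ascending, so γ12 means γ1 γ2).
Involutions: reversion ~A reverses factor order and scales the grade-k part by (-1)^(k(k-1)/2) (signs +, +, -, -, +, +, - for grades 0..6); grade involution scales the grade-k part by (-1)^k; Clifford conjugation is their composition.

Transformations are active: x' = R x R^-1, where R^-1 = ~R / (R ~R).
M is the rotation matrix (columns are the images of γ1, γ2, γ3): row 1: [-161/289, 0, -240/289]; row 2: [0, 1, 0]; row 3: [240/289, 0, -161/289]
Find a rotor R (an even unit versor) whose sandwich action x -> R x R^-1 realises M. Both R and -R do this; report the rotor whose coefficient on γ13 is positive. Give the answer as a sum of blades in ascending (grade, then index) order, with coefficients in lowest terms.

Method: write R = a + b12*γ12 + b13*γ13 + b23*γ23 with a^2 + b12^2 + b13^2 + b23^2 = 1 (so R^-1 = ~R). Expanding the columns R e_j ~R gives tr M = 4a^2 - 1 and, from the antisymmetric part, M21 - M12 = -4a*b12, M13 - M31 = 4a*b13, M32 - M23 = -4a*b23.
Here tr M = -33/289, so a^2 = (1 + tr M)/4 = 64/289 and a = ±8/17. Taking a = 8/17: M21 - M12 = 0, M13 - M31 = -480/289, M32 - M23 = 0, giving b12 = 0, b13 = -15/17, b23 = 0, i.e. R = 8/17 - 15/17*γ13.
Its γ13 coefficient is negative, so report the other preimage -R.
Answer: -8/17 + 15/17*γ13. Uniqueness: Spin(3) -> SO(3) maps R and -R to the same rotation of trace -33/289; fixing the sign of the γ13 coefficient removes the ambiguity.


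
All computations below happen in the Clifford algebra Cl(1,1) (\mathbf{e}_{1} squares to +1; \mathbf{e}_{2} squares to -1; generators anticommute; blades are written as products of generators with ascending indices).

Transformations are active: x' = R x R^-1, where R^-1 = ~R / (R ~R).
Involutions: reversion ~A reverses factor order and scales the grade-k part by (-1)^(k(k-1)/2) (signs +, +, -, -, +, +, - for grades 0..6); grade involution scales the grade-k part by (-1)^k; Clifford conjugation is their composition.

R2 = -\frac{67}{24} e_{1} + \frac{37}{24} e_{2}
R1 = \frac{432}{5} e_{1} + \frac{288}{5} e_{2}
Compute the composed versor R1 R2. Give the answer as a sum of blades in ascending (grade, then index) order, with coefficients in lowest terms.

Distribute over the terms of R1 (each basis-blade product reordered to ascending indices, repeated generators contracted through their squares):
(\frac{432}{5} e_{1}) R2 = -\frac{1206}{5} + \frac{666}{5} e_{1} e_{2}
(\frac{288}{5} e_{2}) R2 = -\frac{444}{5} + \frac{804}{5} e_{1} e_{2}
Summing the partial products and collecting blades:
Answer: -330 + 294 e_{1} e_{2}


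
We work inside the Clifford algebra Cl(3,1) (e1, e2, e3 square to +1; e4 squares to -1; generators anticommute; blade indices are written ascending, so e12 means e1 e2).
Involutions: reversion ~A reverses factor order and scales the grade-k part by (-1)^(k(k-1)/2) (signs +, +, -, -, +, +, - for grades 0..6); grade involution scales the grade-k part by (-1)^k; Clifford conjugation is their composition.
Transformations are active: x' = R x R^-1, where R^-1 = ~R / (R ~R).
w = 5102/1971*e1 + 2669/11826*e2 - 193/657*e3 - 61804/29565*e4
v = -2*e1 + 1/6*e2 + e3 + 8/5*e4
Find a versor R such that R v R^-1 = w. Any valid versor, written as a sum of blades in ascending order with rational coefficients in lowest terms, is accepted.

Sketch: the shared square 2221/900 makes R = v + w = 1160/1971*e1 + 2320/5913*e2 + 464/657*e3 - 2900/5913*e4 the natural versor; its sandwich fixes that direction, negates (v - w)/2, and sends v to w.
Answer: 1160/1971*e1 + 2320/5913*e2 + 464/657*e3 - 2900/5913*e4


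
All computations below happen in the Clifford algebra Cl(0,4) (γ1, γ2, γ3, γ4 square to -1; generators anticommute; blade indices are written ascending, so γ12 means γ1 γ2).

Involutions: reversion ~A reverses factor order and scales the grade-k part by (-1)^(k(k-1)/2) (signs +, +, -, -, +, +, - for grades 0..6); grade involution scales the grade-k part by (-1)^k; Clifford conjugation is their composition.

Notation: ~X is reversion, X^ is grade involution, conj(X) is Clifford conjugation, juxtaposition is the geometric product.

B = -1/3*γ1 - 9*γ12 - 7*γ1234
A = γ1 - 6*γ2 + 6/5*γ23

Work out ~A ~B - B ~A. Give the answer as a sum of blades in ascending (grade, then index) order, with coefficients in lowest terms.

first term: 1/3 - 54*γ1 - 9*γ2 - 2*γ12 - 54/5*γ13 - 42/5*γ14 + 2/5*γ123 + 42*γ134 + 7*γ234
second term: 1/3 - 54*γ1 - 9*γ2 + 2*γ12 - 54/5*γ13 - 42/5*γ14 + 2/5*γ123 - 42*γ134 - 7*γ234
Answer: -4*γ12 + 84*γ134 + 14*γ234


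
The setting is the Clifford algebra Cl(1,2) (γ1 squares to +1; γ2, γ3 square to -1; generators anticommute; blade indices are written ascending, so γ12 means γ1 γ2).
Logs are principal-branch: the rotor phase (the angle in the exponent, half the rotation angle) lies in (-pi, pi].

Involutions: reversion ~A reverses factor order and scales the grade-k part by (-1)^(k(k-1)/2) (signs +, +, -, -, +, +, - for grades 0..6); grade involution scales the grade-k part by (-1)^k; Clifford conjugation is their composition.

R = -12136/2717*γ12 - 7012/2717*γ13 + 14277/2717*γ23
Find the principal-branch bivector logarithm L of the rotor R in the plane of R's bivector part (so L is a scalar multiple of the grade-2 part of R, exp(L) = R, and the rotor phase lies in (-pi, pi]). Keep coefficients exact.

The scalar part of R is 0, and that scalar determines the rotor phase on the principal branch; recovering the unit plane as bivector-part over sine of the phase gives L = phase * plane.
Concretely: cos(phase) = 0 gives phase = ±pi/2, and since phase/sin(phase) is even the sign is immaterial: L = (phase/sin(phase)) * <R>_2 = (pi/2) * <R>_2.
Answer: -6068*pi/2717*γ12 - 3506*pi/2717*γ13 + 14277*pi/5434*γ23


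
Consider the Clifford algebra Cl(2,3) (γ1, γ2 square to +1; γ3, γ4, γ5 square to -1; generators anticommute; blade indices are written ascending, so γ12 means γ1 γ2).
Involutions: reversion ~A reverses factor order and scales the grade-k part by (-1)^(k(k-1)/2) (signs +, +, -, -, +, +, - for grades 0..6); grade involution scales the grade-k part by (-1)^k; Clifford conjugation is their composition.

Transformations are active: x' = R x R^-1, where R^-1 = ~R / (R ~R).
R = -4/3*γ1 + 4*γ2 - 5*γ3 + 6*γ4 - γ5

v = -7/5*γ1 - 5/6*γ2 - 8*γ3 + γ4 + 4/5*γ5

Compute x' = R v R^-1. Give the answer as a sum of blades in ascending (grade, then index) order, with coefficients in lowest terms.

~R = -4/3*γ1 + 4*γ2 - 5*γ3 + 6*γ4 - γ5, and R ~R = -398/9, so R^-1 = ~R / (-398/9).
R v = -140/3 + 302/45*γ12 + 11/3*γ13 + 106/15*γ14 - 37/15*γ15 - 217/6*γ23 + 9*γ24 + 71/30*γ25 + 43*γ34 - 12*γ35 + 29/5*γ45
Answer: -1407/995*γ1 + 11075/1194*γ2 - 508/199*γ3 + 2321/199*γ4 - 2896/995*γ5


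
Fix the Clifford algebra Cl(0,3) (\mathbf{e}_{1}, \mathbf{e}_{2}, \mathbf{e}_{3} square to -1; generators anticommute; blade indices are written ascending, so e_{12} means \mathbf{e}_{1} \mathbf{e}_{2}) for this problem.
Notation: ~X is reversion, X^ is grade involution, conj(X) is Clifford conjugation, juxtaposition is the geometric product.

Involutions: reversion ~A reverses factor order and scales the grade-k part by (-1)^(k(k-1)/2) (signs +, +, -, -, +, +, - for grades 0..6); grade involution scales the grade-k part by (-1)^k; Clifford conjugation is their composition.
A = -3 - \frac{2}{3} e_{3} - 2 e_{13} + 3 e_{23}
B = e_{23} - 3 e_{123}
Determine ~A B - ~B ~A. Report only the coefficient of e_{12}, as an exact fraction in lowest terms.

first term: 3 - 9 e_{1} - \frac{20}{3} e_{2} - 3 e_{23} + 9 e_{123}
second term: -3 + 9 e_{1} + \frac{16}{3} e_{2} + 4 e_{12} + 3 e_{23} - 9 e_{123}
Answer: -4


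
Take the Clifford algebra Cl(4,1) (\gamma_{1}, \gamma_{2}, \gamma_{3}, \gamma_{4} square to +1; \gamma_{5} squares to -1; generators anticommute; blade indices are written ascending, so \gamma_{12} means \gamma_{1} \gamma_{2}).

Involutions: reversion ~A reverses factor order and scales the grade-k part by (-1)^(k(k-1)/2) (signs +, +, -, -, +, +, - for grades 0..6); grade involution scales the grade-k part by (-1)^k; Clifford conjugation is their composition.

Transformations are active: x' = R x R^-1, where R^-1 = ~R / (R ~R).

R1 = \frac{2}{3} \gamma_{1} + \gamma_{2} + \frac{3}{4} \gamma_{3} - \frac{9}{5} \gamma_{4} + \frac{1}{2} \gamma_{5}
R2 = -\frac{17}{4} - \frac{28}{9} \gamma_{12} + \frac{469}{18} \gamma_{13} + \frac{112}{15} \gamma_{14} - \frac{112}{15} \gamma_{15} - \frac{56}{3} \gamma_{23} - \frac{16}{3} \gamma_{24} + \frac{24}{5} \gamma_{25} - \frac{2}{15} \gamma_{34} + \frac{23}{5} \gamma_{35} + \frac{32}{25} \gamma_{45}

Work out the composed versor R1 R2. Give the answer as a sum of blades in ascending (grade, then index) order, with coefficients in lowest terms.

Distribute over the terms of R1 (each basis-blade product reordered to ascending indices, repeated generators contracted through their squares):
(\frac{2}{3} \gamma_{1}) R2 = -\frac{17}{6} \gamma_{1} - \frac{56}{27} \gamma_{2} + \frac{469}{27} \gamma_{3} + \frac{224}{45} \gamma_{4} - \frac{224}{45} \gamma_{5} - \frac{112}{9} \gamma_{123} - \frac{32}{9} \gamma_{124} + \frac{16}{5} \gamma_{125} - \frac{4}{45} \gamma_{134} + \frac{46}{15} \gamma_{135} + \frac{64}{75} \gamma_{145}
(\gamma_{2}) R2 = \frac{28}{9} \gamma_{1} - \frac{17}{4} \gamma_{2} - \frac{56}{3} \gamma_{3} - \frac{16}{3} \gamma_{4} + \frac{24}{5} \gamma_{5} - \frac{469}{18} \gamma_{123} - \frac{112}{15} \gamma_{124} + \frac{112}{15} \gamma_{125} - \frac{2}{15} \gamma_{234} + \frac{23}{5} \gamma_{235} + \frac{32}{25} \gamma_{245}
(\frac{3}{4} \gamma_{3}) R2 = -\frac{469}{24} \gamma_{1} + 14 \gamma_{2} - \frac{51}{16} \gamma_{3} - \frac{1}{10} \gamma_{4} + \frac{69}{20} \gamma_{5} - \frac{7}{3} \gamma_{123} - \frac{28}{5} \gamma_{134} + \frac{28}{5} \gamma_{135} + 4 \gamma_{234} - \frac{18}{5} \gamma_{235} + \frac{24}{25} \gamma_{345}
(-\frac{9}{5} \gamma_{4}) R2 = \frac{336}{25} \gamma_{1} - \frac{48}{5} \gamma_{2} - \frac{6}{25} \gamma_{3} + \frac{153}{20} \gamma_{4} - \frac{288}{125} \gamma_{5} + \frac{28}{5} \gamma_{124} - \frac{469}{10} \gamma_{134} - \frac{336}{25} \gamma_{145} + \frac{168}{5} \gamma_{234} + \frac{216}{25} \gamma_{245} + \frac{207}{25} \gamma_{345}
(\frac{1}{2} \gamma_{5}) R2 = -\frac{56}{15} \gamma_{1} + \frac{12}{5} \gamma_{2} + \frac{23}{10} \gamma_{3} + \frac{16}{25} \gamma_{4} - \frac{17}{8} \gamma_{5} - \frac{14}{9} \gamma_{125} + \frac{469}{36} \gamma_{135} + \frac{56}{15} \gamma_{145} - \frac{28}{3} \gamma_{235} - \frac{8}{3} \gamma_{245} - \frac{1}{15} \gamma_{345}
Summing the partial products and collecting blades:
Answer: -\frac{17203}{1800} \gamma_{1} + \frac{257}{540} \gamma_{2} - \frac{26177}{10800} \gamma_{3} + \frac{7051}{900} \gamma_{4} - \frac{10411}{9000} \gamma_{5} - \frac{245}{6} \gamma_{123} - \frac{244}{45} \gamma_{124} + \frac{82}{9} \gamma_{125} - \frac{4733}{90} \gamma_{134} + \frac{781}{36} \gamma_{135} - \frac{664}{75} \gamma_{145} + \frac{562}{15} \gamma_{234} - \frac{25}{3} \gamma_{235} + \frac{544}{75} \gamma_{245} + \frac{688}{75} \gamma_{345}


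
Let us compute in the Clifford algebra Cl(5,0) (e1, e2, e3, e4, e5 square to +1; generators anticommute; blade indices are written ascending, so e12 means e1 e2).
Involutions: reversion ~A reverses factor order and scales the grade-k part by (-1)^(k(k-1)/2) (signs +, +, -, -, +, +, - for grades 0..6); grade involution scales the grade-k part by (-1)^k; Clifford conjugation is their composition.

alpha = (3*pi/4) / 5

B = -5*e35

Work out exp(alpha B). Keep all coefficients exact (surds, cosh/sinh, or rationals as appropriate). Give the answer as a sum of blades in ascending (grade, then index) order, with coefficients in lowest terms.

B^2 = (-5)^2*(e35)^2 = 25*(-1) = -25 (a basis 2-blade squares to minus the product of its generators' squares).
B^2 = -25 — the negative square puts this in the circular regime; l = 5, alpha*l = 3*pi/4, so exp(alpha B) = cos(3*pi/4) + (sin(3*pi/4)/5)*B = -sqrt(2)/2 + (sqrt(2)/10)*B.
Answer: -sqrt(2)/2 - sqrt(2)/2*e35


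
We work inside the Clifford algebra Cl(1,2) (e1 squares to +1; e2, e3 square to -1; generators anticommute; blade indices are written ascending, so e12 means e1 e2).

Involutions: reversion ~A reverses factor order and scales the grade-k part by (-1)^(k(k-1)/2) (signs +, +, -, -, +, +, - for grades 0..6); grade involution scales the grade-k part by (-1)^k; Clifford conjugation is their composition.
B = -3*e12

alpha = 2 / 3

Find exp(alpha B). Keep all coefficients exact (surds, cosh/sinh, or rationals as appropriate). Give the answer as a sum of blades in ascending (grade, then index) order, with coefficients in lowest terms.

B^2 = (-3)^2*(e12)^2 = 9*(+1) = 9 (a basis 2-blade squares to minus the product of its generators' squares).
B^2 = 9 — hyperbolic case — the even/odd split gives cosh and sinh: l = 3, alpha*l = 2, so exp(alpha B) = cosh(2) + (sinh(2)/3)*B = cosh(2) + (sinh(2)/3)*B.
Answer: cosh(2) - sinh(2)*e12


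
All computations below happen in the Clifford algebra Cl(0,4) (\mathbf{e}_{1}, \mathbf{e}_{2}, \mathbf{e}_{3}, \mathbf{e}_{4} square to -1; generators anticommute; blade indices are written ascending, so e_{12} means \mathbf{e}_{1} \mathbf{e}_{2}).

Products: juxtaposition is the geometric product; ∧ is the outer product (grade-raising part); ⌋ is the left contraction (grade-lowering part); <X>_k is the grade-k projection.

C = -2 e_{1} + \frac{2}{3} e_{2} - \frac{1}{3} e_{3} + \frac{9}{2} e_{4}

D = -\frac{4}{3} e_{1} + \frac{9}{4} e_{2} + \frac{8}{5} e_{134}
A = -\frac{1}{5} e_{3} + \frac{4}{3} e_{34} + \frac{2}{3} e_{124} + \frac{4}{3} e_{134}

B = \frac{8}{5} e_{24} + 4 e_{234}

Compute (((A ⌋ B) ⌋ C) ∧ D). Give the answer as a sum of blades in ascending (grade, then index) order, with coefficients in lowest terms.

step 1: -\frac{16}{3} e_{2} - \frac{4}{5} e_{24}
step 2: \frac{32}{9}
step 3: -\frac{128}{27} e_{1} + 8 e_{2} + \frac{256}{45} e_{134}
Answer: -\frac{128}{27} e_{1} + 8 e_{2} + \frac{256}{45} e_{134}


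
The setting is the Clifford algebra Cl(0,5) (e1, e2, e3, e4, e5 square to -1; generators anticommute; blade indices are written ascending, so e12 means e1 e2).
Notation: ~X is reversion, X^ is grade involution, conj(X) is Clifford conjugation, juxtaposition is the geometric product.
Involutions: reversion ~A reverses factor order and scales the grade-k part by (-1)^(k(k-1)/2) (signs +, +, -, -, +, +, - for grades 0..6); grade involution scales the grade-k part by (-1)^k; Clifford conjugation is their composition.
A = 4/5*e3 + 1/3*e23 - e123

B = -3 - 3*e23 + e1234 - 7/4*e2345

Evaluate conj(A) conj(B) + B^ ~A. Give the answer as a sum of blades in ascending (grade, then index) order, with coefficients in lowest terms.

first term: 1 + 3*e1 - 12/5*e2 + 12/5*e3 - e4 + 1/3*e14 + e23 - 7/12*e45 + 3*e123 + 4/5*e124 - 7/4*e145 + 7/5*e245
second term: -1 + 3*e1 + 12/5*e2 - 12/5*e3 - e4 + 1/3*e14 + e23 - 7/12*e45 - 3*e123 + 4/5*e124 + 7/4*e145 + 7/5*e245
Answer: 6*e1 - 2*e4 + 2/3*e14 + 2*e23 - 7/6*e45 + 8/5*e124 + 14/5*e245


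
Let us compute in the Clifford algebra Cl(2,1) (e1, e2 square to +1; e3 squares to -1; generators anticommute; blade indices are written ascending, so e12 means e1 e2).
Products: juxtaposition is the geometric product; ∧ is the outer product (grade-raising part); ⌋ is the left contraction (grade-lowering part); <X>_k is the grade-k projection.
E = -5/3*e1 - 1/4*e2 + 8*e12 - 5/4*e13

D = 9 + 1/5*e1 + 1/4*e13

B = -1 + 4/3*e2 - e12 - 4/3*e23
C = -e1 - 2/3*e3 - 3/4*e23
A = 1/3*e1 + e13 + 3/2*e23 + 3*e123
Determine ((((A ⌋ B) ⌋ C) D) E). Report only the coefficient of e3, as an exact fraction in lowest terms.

step 1: -2 - 1/3*e2
step 2: 2*e1 + 19/12*e3 + 3/2*e23
step 3: 2/5 + 883/48*e1 + 59/4*e3 - 3/8*e12 - 19/60*e13 + 27/2*e23 + 3/10*e123
step 4: -1963/72 - 1825/96*e1 + 8809/60*e2 - 64937/2880*e3 + 14857/960*e12 - 10061/120*e13 + 89/480*e23 + 22901/240*e123
Answer: -64937/2880


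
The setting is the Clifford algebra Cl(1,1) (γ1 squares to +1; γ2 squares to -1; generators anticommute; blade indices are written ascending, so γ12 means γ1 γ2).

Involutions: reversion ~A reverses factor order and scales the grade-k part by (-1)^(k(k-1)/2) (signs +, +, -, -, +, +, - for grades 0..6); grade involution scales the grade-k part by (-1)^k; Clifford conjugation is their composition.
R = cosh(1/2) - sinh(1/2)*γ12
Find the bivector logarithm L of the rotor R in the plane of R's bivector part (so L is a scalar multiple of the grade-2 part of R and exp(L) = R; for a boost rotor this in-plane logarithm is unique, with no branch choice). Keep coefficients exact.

The scalar part of R is cosh(1/2), which determines |rapidity| via cosh; the sign lives in the bivector part, and pairing them (bivector part over sinh of the rapidity = the plane) gives the unique in-plane L = rapidity * plane.
Concretely: cosh(rapidity) = cosh(1/2) gives rapidity = ±1/2, and since rapidity/sinh(rapidity) is even the sign is immaterial: L = (rapidity/sinh(rapidity)) * <R>_2 = (1/(2*sinh(1/2))) * <R>_2.
Answer: -1/2*γ12


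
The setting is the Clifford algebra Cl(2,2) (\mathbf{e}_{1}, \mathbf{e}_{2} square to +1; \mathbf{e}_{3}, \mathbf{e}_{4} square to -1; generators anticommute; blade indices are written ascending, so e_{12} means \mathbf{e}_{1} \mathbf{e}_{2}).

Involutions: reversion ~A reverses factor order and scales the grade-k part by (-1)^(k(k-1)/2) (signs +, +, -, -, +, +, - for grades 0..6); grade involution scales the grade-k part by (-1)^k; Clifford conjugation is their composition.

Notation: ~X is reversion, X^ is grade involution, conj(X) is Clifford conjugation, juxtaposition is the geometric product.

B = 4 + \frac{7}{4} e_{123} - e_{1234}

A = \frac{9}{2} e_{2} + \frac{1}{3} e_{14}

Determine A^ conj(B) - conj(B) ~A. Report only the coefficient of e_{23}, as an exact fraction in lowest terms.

first term: -18 e_{2} + \frac{63}{8} e_{13} + \frac{4}{3} e_{14} - \frac{1}{3} e_{23} - \frac{9}{2} e_{134} - \frac{7}{12} e_{234}
second term: 18 e_{2} - \frac{63}{8} e_{13} - \frac{4}{3} e_{14} + \frac{1}{3} e_{23} - \frac{9}{2} e_{134} - \frac{7}{12} e_{234}
Answer: -\frac{2}{3}


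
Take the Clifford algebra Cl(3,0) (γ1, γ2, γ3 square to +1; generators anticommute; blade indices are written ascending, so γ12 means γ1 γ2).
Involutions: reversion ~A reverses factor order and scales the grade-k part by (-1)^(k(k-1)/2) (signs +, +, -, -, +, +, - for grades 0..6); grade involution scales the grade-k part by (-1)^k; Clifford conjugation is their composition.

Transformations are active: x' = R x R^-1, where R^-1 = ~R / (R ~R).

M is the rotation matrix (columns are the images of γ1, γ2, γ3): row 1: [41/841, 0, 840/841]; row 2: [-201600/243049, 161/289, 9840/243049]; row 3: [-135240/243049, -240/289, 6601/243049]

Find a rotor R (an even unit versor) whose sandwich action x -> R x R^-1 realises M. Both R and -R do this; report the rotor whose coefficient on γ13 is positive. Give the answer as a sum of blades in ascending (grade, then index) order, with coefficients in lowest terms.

Method: write R = a + b12*γ12 + b13*γ13 + b23*γ23 with a^2 + b12^2 + b13^2 + b23^2 = 1 (so R^-1 = ~R). Expanding the columns R e_j ~R gives tr M = 4a^2 - 1 and, from the antisymmetric part, M21 - M12 = -4a*b12, M13 - M31 = 4a*b13, M32 - M23 = -4a*b23.
Here tr M = 153851/243049, so a^2 = (1 + tr M)/4 = 99225/243049 and a = ±315/493. Taking a = 315/493: M21 - M12 = -201600/243049, M13 - M31 = 378000/243049, M32 - M23 = -211680/243049, giving b12 = 160/493, b13 = 300/493, b23 = 168/493, i.e. R = 315/493 + 160/493*γ12 + 300/493*γ13 + 168/493*γ23.
Its γ13 coefficient is already positive.
Answer: 315/493 + 160/493*γ12 + 300/493*γ13 + 168/493*γ23. Uniqueness: Spin(3) -> SO(3) maps R and -R to the same rotation of trace 153851/243049; fixing the sign of the γ13 coefficient removes the ambiguity.


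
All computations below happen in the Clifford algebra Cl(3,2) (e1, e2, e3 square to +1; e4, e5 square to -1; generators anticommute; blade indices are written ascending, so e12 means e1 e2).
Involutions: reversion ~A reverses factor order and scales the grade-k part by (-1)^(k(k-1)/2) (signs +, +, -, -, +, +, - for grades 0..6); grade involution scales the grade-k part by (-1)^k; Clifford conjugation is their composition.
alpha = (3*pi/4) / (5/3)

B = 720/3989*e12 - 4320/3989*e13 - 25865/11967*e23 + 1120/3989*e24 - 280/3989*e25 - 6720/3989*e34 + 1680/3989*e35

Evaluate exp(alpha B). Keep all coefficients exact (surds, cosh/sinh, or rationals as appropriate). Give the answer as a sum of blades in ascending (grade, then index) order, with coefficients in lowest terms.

B^2 term by term: the squares give (720/3989)^2*(e12)^2 + (-4320/3989)^2*(e13)^2 + (-25865/11967)^2*(e23)^2 + (1120/3989)^2*(e24)^2 + (-280/3989)^2*(e25)^2 + (-6720/3989)^2*(e34)^2 + (1680/3989)^2*(e35)^2 = 518400/15912121*(-1) + 18662400/15912121*(-1) + 668998225/143209089*(-1) + 1254400/15912121*(+1) + 78400/15912121*(+1) + 45158400/15912121*(+1) + 2822400/15912121*(+1) = -25/9 (each basis 2-blade squares to minus the product of its generators' squares); cross terms between blades sharing an index anticommute and cancel; the commuting (index-disjoint) pairs give grade-4 terms 2*c*c'*(blade product), which cancel blade by blade — e1234: -9676800/15912121 + 9676800/15912121 = 0; e1235: 2419200/15912121 - 2419200/15912121 = 0; e2345: -3763200/15912121 + 3763200/15912121 = 0 — confirming B is simple. So B^2 = -25/9.
B^2 = -25/9 — B^2 < 0, so the exponential closes trigonometrically: l = 5/3, alpha*l = 3*pi/4, so exp(alpha B) = cos(3*pi/4) + (sin(3*pi/4)/(5/3))*B = -sqrt(2)/2 + (3*sqrt(2)/10)*B.
Answer: -sqrt(2)/2 + 216*sqrt(2)/3989*e12 - 1296*sqrt(2)/3989*e13 - 5173*sqrt(2)/7978*e23 + 336*sqrt(2)/3989*e24 - 84*sqrt(2)/3989*e25 - 2016*sqrt(2)/3989*e34 + 504*sqrt(2)/3989*e35


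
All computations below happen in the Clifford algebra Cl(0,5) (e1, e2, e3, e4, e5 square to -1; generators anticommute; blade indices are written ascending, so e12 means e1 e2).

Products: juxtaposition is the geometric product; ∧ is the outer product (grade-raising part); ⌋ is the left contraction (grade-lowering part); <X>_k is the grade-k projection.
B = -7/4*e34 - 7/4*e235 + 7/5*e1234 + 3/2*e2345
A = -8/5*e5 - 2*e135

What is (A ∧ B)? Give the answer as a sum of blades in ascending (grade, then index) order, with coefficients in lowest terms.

step 1: 14/5*e345 - 56/25*e12345
Answer: 14/5*e345 - 56/25*e12345


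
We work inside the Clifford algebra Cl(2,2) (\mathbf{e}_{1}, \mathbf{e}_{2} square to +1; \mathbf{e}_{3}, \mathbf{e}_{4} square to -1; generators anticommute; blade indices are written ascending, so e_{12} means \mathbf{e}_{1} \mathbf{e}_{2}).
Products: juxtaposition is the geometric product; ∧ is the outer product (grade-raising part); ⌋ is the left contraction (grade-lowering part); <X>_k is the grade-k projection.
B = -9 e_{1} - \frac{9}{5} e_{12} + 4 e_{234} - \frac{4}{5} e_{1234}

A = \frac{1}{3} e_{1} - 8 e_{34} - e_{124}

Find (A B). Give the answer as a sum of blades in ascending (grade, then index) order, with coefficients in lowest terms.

step 1: -3 + \frac{157}{5} e_{2} - \frac{4}{5} e_{3} - \frac{9}{5} e_{4} - \frac{32}{5} e_{12} + 4 e_{13} + 9 e_{24} + 72 e_{134} - \frac{4}{15} e_{234} + \frac{236}{15} e_{1234}
Answer: -3 + \frac{157}{5} e_{2} - \frac{4}{5} e_{3} - \frac{9}{5} e_{4} - \frac{32}{5} e_{12} + 4 e_{13} + 9 e_{24} + 72 e_{134} - \frac{4}{15} e_{234} + \frac{236}{15} e_{1234}


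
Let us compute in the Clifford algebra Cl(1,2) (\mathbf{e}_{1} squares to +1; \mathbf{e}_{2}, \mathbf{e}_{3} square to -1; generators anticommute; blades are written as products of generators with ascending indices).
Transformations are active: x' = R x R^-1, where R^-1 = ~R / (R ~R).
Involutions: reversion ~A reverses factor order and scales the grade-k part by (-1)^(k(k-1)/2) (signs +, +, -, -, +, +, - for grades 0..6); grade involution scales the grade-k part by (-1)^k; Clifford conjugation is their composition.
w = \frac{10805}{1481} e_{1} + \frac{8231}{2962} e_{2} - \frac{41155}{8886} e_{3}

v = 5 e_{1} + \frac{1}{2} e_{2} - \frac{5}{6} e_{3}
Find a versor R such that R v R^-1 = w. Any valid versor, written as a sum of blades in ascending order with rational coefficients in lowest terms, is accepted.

Take R = v + w = \frac{18210}{1481} e_{1} + \frac{4856}{1481} e_{2} - \frac{24280}{4443} e_{3}. Because q(v) = q(w) = \frac{433}{18}, conjugation by R sends v exactly to w.
Answer: \frac{18210}{1481} e_{1} + \frac{4856}{1481} e_{2} - \frac{24280}{4443} e_{3}


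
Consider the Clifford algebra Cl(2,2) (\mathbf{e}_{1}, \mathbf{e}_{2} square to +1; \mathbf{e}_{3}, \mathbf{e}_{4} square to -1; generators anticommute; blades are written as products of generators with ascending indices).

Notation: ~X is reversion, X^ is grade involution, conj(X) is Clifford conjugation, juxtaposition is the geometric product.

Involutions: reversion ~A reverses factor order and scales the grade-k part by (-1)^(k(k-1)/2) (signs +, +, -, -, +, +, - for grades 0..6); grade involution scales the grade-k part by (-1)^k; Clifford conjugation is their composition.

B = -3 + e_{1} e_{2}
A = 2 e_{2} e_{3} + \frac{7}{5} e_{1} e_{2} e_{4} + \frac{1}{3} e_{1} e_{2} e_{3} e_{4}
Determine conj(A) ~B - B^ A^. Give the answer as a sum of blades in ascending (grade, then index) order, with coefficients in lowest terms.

first term: \frac{7}{5} e_{4} - 2 e_{1} e_{3} + 6 e_{2} e_{3} + \frac{1}{3} e_{3} e_{4} - \frac{21}{5} e_{1} e_{2} e_{4} - e_{1} e_{2} e_{3} e_{4}
second term: \frac{7}{5} e_{4} + 2 e_{1} e_{3} - 6 e_{2} e_{3} - \frac{1}{3} e_{3} e_{4} + \frac{21}{5} e_{1} e_{2} e_{4} - e_{1} e_{2} e_{3} e_{4}
Answer: -4 e_{1} e_{3} + 12 e_{2} e_{3} + \frac{2}{3} e_{3} e_{4} - \frac{42}{5} e_{1} e_{2} e_{4}


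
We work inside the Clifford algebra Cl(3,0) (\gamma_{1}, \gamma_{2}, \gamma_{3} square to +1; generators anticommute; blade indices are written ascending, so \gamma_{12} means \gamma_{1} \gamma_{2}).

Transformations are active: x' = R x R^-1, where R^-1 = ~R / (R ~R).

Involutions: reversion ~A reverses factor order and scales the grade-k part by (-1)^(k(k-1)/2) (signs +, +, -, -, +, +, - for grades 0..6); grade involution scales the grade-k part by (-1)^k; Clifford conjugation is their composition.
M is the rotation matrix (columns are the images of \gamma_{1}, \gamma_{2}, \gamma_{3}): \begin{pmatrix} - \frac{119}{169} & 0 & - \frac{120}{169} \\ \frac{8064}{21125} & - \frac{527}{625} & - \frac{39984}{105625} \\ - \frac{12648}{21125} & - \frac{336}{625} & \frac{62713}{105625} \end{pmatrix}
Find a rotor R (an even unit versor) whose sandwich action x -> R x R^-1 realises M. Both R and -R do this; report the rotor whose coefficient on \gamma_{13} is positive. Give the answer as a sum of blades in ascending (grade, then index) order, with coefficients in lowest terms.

Method: write R = a + b12*\gamma_{12} + b13*\gamma_{13} + b23*\gamma_{23} with a^2 + b12^2 + b13^2 + b23^2 = 1 (so R^-1 = ~R). Expanding the columns R e_j ~R gives tr M = 4a^2 - 1 and, from the antisymmetric part, M21 - M12 = -4a*b12, M13 - M31 = 4a*b13, M32 - M23 = -4a*b23.
Here tr M = -\frac{4029}{4225}, so a^2 = (1 + tr M)/4 = \frac{49}{4225} and a = ±\frac{7}{65}. Taking a = \frac{7}{65}: M21 - M12 = \frac{8064}{21125}, M13 - M31 = -\frac{2352}{21125}, M32 - M23 = -\frac{672}{4225}, giving b12 = -\frac{288}{325}, b13 = -\frac{84}{325}, b23 = \frac{24}{65}, i.e. R = \frac{7}{65} - \frac{288}{325} \gamma_{12} - \frac{84}{325} \gamma_{13} + \frac{24}{65} \gamma_{23}.
Its \gamma_{13} coefficient is negative, so report the other preimage -R.
Answer: -\frac{7}{65} + \frac{288}{325} \gamma_{12} + \frac{84}{325} \gamma_{13} - \frac{24}{65} \gamma_{23}. Note: both R and -R realise this M (trace -\frac{4029}{4225}); the covering map identifies them, and the \gamma_{13}-coefficient sign is the tie-breaker.


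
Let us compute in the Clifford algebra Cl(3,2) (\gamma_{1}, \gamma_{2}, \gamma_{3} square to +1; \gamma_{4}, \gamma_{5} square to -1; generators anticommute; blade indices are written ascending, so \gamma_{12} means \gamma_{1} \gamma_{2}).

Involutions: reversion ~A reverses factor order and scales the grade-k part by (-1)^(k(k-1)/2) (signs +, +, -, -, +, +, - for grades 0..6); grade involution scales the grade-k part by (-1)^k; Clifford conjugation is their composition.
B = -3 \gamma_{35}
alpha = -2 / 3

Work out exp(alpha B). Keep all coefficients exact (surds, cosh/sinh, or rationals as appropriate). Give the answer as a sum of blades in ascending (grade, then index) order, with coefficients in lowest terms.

B^2 = (-3)^2*(\gamma_{35})^2 = 9*(+1) = 9 (a basis 2-blade squares to minus the product of its generators' squares).
B^2 = 9 — since the square is positive, the closed form is hyperbolic: l = 3, alpha*l = -2, so exp(alpha B) = cosh(-2) + (sinh(-2)/3)*B = \cosh{\left(2 \right)} + (- \frac{\sinh{\left(2 \right)}}{3})*B.
Answer: \cosh{\left(2 \right)} + \sinh{\left(2 \right)} \gamma_{35}


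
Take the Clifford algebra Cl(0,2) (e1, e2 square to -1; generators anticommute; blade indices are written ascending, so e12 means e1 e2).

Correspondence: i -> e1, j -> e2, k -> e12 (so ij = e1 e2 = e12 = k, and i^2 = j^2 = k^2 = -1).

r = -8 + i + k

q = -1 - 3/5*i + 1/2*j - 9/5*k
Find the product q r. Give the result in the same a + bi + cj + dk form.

In blades: q = -1 - 3/5*e1 + 1/2*e2 - 9/5*e12, r = -8 + e1 + e12.
Distribute q over r term by term (generator squares from the signature, products reordered to ascending indices): (-1)*r = 8 - e1 - e12; (-3/5*e1)*r = 3/5 + 24/5*e1 + 3/5*e2; (1/2*e2)*r = 1/2*e1 - 4*e2 - 1/2*e12; (-9/5*e12)*r = 9/5 - 9/5*e2 + 72/5*e12.
Sum: 52/5 + 43/10*e1 - 26/5*e2 + 129/10*e12; translating back through the correspondence:
Answer: 52/5 + 43/10*i - 26/5*j + 129/10*k


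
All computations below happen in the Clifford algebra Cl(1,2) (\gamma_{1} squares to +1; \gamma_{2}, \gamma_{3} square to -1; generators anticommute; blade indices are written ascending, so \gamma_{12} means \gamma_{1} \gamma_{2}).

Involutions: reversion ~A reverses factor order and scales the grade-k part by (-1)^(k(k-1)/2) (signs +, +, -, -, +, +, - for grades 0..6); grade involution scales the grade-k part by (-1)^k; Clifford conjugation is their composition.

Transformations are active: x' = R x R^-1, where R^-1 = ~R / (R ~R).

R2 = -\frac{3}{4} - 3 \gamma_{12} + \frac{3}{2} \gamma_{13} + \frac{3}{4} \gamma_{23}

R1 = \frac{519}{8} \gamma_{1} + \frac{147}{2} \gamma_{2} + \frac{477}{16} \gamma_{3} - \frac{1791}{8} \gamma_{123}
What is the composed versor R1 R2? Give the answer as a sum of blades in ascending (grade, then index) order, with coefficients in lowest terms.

Distribute over the terms of R1 (each basis-blade product reordered to ascending indices, repeated generators contracted through their squares):
(\frac{519}{8} \gamma_{1}) R2 = -\frac{1557}{32} \gamma_{1} - \frac{1557}{8} \gamma_{2} + \frac{1557}{16} \gamma_{3} + \frac{1557}{32} \gamma_{123}
(\frac{147}{2} \gamma_{2}) R2 = -\frac{441}{2} \gamma_{1} - \frac{441}{8} \gamma_{2} - \frac{441}{8} \gamma_{3} - \frac{441}{4} \gamma_{123}
(\frac{477}{16} \gamma_{3}) R2 = \frac{1431}{32} \gamma_{1} + \frac{1431}{64} \gamma_{2} - \frac{1431}{64} \gamma_{3} - \frac{1431}{16} \gamma_{123}
(-\frac{1791}{8} \gamma_{123}) R2 = \frac{5373}{32} \gamma_{1} + \frac{5373}{16} \gamma_{2} + \frac{5373}{8} \gamma_{3} + \frac{5373}{32} \gamma_{123}
Summing the partial products and collecting blades:
Answer: -\frac{1809}{32} \gamma_{1} + \frac{6939}{64} \gamma_{2} + \frac{44253}{64} \gamma_{3} + \frac{135}{8} \gamma_{123}
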